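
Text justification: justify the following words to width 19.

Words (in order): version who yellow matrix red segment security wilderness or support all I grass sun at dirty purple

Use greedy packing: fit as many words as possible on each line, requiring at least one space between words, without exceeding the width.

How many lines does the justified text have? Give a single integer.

Line 1: ['version', 'who', 'yellow'] (min_width=18, slack=1)
Line 2: ['matrix', 'red', 'segment'] (min_width=18, slack=1)
Line 3: ['security', 'wilderness'] (min_width=19, slack=0)
Line 4: ['or', 'support', 'all', 'I'] (min_width=16, slack=3)
Line 5: ['grass', 'sun', 'at', 'dirty'] (min_width=18, slack=1)
Line 6: ['purple'] (min_width=6, slack=13)
Total lines: 6

Answer: 6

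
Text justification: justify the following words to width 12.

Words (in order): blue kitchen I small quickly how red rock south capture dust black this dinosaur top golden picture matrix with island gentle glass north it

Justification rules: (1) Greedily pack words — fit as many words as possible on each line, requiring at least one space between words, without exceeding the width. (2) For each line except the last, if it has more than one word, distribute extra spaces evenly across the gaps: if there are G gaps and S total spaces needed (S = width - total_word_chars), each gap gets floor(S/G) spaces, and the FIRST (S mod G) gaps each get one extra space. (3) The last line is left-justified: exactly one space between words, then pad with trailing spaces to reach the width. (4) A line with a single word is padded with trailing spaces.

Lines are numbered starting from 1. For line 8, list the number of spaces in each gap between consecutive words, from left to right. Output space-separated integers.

Answer: 1

Derivation:
Line 1: ['blue', 'kitchen'] (min_width=12, slack=0)
Line 2: ['I', 'small'] (min_width=7, slack=5)
Line 3: ['quickly', 'how'] (min_width=11, slack=1)
Line 4: ['red', 'rock'] (min_width=8, slack=4)
Line 5: ['south'] (min_width=5, slack=7)
Line 6: ['capture', 'dust'] (min_width=12, slack=0)
Line 7: ['black', 'this'] (min_width=10, slack=2)
Line 8: ['dinosaur', 'top'] (min_width=12, slack=0)
Line 9: ['golden'] (min_width=6, slack=6)
Line 10: ['picture'] (min_width=7, slack=5)
Line 11: ['matrix', 'with'] (min_width=11, slack=1)
Line 12: ['island'] (min_width=6, slack=6)
Line 13: ['gentle', 'glass'] (min_width=12, slack=0)
Line 14: ['north', 'it'] (min_width=8, slack=4)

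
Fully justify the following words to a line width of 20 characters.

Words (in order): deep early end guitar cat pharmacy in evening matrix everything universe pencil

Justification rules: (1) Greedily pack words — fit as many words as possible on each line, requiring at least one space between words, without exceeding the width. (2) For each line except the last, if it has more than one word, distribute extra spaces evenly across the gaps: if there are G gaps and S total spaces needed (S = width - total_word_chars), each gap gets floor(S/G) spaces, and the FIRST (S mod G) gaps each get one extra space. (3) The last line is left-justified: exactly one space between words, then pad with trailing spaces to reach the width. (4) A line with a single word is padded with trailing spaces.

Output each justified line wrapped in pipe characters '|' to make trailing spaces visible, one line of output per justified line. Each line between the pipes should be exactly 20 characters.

Answer: |deep    early    end|
|guitar  cat pharmacy|
|in   evening  matrix|
|everything  universe|
|pencil              |

Derivation:
Line 1: ['deep', 'early', 'end'] (min_width=14, slack=6)
Line 2: ['guitar', 'cat', 'pharmacy'] (min_width=19, slack=1)
Line 3: ['in', 'evening', 'matrix'] (min_width=17, slack=3)
Line 4: ['everything', 'universe'] (min_width=19, slack=1)
Line 5: ['pencil'] (min_width=6, slack=14)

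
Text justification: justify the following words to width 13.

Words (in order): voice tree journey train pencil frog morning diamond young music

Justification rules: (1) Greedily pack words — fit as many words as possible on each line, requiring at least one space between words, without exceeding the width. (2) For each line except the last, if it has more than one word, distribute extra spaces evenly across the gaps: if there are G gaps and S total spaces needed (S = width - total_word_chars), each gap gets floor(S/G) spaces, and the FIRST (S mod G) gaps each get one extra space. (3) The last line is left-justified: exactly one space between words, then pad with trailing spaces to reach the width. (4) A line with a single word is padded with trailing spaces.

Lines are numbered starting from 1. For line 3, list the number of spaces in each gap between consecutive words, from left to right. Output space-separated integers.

Line 1: ['voice', 'tree'] (min_width=10, slack=3)
Line 2: ['journey', 'train'] (min_width=13, slack=0)
Line 3: ['pencil', 'frog'] (min_width=11, slack=2)
Line 4: ['morning'] (min_width=7, slack=6)
Line 5: ['diamond', 'young'] (min_width=13, slack=0)
Line 6: ['music'] (min_width=5, slack=8)

Answer: 3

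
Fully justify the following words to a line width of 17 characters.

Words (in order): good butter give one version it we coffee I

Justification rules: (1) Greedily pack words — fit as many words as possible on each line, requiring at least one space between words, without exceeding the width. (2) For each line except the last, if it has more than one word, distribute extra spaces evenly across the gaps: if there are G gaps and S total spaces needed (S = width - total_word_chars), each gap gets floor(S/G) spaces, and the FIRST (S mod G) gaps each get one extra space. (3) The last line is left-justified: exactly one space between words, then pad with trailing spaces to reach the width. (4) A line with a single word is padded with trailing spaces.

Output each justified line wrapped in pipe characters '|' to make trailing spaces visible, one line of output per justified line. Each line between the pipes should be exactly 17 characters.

Answer: |good  butter give|
|one version it we|
|coffee I         |

Derivation:
Line 1: ['good', 'butter', 'give'] (min_width=16, slack=1)
Line 2: ['one', 'version', 'it', 'we'] (min_width=17, slack=0)
Line 3: ['coffee', 'I'] (min_width=8, slack=9)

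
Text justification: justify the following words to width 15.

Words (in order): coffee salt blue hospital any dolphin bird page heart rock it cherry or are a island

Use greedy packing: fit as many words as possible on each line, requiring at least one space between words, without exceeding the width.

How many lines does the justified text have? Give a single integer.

Answer: 6

Derivation:
Line 1: ['coffee', 'salt'] (min_width=11, slack=4)
Line 2: ['blue', 'hospital'] (min_width=13, slack=2)
Line 3: ['any', 'dolphin'] (min_width=11, slack=4)
Line 4: ['bird', 'page', 'heart'] (min_width=15, slack=0)
Line 5: ['rock', 'it', 'cherry'] (min_width=14, slack=1)
Line 6: ['or', 'are', 'a', 'island'] (min_width=15, slack=0)
Total lines: 6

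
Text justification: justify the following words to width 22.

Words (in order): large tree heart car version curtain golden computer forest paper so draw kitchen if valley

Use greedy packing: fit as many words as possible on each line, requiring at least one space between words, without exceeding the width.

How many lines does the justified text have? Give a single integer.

Answer: 5

Derivation:
Line 1: ['large', 'tree', 'heart', 'car'] (min_width=20, slack=2)
Line 2: ['version', 'curtain', 'golden'] (min_width=22, slack=0)
Line 3: ['computer', 'forest', 'paper'] (min_width=21, slack=1)
Line 4: ['so', 'draw', 'kitchen', 'if'] (min_width=18, slack=4)
Line 5: ['valley'] (min_width=6, slack=16)
Total lines: 5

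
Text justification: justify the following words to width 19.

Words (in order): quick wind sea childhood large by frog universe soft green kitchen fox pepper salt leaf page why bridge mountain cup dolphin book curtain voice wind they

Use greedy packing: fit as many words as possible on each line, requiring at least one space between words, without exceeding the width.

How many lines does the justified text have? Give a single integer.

Line 1: ['quick', 'wind', 'sea'] (min_width=14, slack=5)
Line 2: ['childhood', 'large', 'by'] (min_width=18, slack=1)
Line 3: ['frog', 'universe', 'soft'] (min_width=18, slack=1)
Line 4: ['green', 'kitchen', 'fox'] (min_width=17, slack=2)
Line 5: ['pepper', 'salt', 'leaf'] (min_width=16, slack=3)
Line 6: ['page', 'why', 'bridge'] (min_width=15, slack=4)
Line 7: ['mountain', 'cup'] (min_width=12, slack=7)
Line 8: ['dolphin', 'book'] (min_width=12, slack=7)
Line 9: ['curtain', 'voice', 'wind'] (min_width=18, slack=1)
Line 10: ['they'] (min_width=4, slack=15)
Total lines: 10

Answer: 10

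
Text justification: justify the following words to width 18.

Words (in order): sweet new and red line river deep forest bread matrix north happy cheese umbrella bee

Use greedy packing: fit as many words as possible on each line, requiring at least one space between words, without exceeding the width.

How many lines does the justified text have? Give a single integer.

Line 1: ['sweet', 'new', 'and', 'red'] (min_width=17, slack=1)
Line 2: ['line', 'river', 'deep'] (min_width=15, slack=3)
Line 3: ['forest', 'bread'] (min_width=12, slack=6)
Line 4: ['matrix', 'north', 'happy'] (min_width=18, slack=0)
Line 5: ['cheese', 'umbrella'] (min_width=15, slack=3)
Line 6: ['bee'] (min_width=3, slack=15)
Total lines: 6

Answer: 6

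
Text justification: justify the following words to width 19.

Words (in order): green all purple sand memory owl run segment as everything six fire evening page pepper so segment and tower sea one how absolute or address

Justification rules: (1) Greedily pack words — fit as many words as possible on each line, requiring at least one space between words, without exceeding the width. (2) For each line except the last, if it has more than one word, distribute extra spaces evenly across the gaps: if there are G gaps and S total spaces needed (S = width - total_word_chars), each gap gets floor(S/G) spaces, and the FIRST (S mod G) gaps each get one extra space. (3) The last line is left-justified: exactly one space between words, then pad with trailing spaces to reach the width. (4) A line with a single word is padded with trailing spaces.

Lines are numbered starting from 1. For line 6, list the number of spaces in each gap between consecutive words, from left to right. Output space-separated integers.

Answer: 4 3

Derivation:
Line 1: ['green', 'all', 'purple'] (min_width=16, slack=3)
Line 2: ['sand', 'memory', 'owl', 'run'] (min_width=19, slack=0)
Line 3: ['segment', 'as'] (min_width=10, slack=9)
Line 4: ['everything', 'six', 'fire'] (min_width=19, slack=0)
Line 5: ['evening', 'page', 'pepper'] (min_width=19, slack=0)
Line 6: ['so', 'segment', 'and'] (min_width=14, slack=5)
Line 7: ['tower', 'sea', 'one', 'how'] (min_width=17, slack=2)
Line 8: ['absolute', 'or', 'address'] (min_width=19, slack=0)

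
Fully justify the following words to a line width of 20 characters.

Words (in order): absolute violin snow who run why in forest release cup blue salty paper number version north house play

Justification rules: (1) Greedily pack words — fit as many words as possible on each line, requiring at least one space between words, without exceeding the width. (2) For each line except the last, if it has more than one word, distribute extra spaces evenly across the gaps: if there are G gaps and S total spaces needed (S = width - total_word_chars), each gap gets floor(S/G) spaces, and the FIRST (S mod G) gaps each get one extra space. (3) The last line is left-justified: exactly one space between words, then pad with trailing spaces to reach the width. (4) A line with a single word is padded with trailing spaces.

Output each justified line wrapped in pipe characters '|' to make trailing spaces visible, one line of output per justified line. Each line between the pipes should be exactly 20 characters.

Line 1: ['absolute', 'violin', 'snow'] (min_width=20, slack=0)
Line 2: ['who', 'run', 'why', 'in'] (min_width=14, slack=6)
Line 3: ['forest', 'release', 'cup'] (min_width=18, slack=2)
Line 4: ['blue', 'salty', 'paper'] (min_width=16, slack=4)
Line 5: ['number', 'version', 'north'] (min_width=20, slack=0)
Line 6: ['house', 'play'] (min_width=10, slack=10)

Answer: |absolute violin snow|
|who   run   why   in|
|forest  release  cup|
|blue   salty   paper|
|number version north|
|house play          |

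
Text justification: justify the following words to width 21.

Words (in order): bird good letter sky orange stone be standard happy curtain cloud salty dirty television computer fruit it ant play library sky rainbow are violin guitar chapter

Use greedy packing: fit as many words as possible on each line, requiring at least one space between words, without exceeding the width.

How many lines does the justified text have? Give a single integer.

Line 1: ['bird', 'good', 'letter', 'sky'] (min_width=20, slack=1)
Line 2: ['orange', 'stone', 'be'] (min_width=15, slack=6)
Line 3: ['standard', 'happy'] (min_width=14, slack=7)
Line 4: ['curtain', 'cloud', 'salty'] (min_width=19, slack=2)
Line 5: ['dirty', 'television'] (min_width=16, slack=5)
Line 6: ['computer', 'fruit', 'it', 'ant'] (min_width=21, slack=0)
Line 7: ['play', 'library', 'sky'] (min_width=16, slack=5)
Line 8: ['rainbow', 'are', 'violin'] (min_width=18, slack=3)
Line 9: ['guitar', 'chapter'] (min_width=14, slack=7)
Total lines: 9

Answer: 9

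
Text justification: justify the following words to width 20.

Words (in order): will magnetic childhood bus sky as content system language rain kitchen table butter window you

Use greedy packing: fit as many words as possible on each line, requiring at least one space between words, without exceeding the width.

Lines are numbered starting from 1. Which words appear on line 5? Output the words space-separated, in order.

Line 1: ['will', 'magnetic'] (min_width=13, slack=7)
Line 2: ['childhood', 'bus', 'sky', 'as'] (min_width=20, slack=0)
Line 3: ['content', 'system'] (min_width=14, slack=6)
Line 4: ['language', 'rain'] (min_width=13, slack=7)
Line 5: ['kitchen', 'table', 'butter'] (min_width=20, slack=0)
Line 6: ['window', 'you'] (min_width=10, slack=10)

Answer: kitchen table butter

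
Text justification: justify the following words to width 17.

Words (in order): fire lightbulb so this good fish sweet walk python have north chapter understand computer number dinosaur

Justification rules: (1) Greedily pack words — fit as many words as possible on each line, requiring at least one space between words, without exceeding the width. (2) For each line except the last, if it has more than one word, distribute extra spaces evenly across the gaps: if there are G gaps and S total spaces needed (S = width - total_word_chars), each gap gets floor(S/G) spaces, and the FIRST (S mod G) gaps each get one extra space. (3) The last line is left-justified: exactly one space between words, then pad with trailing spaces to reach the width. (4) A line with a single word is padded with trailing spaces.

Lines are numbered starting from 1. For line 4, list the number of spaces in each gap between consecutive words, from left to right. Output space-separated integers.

Answer: 8

Derivation:
Line 1: ['fire', 'lightbulb', 'so'] (min_width=17, slack=0)
Line 2: ['this', 'good', 'fish'] (min_width=14, slack=3)
Line 3: ['sweet', 'walk', 'python'] (min_width=17, slack=0)
Line 4: ['have', 'north'] (min_width=10, slack=7)
Line 5: ['chapter'] (min_width=7, slack=10)
Line 6: ['understand'] (min_width=10, slack=7)
Line 7: ['computer', 'number'] (min_width=15, slack=2)
Line 8: ['dinosaur'] (min_width=8, slack=9)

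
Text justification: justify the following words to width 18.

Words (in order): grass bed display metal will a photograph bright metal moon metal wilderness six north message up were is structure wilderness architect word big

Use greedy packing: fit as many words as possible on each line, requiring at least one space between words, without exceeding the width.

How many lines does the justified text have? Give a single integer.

Answer: 9

Derivation:
Line 1: ['grass', 'bed', 'display'] (min_width=17, slack=1)
Line 2: ['metal', 'will', 'a'] (min_width=12, slack=6)
Line 3: ['photograph', 'bright'] (min_width=17, slack=1)
Line 4: ['metal', 'moon', 'metal'] (min_width=16, slack=2)
Line 5: ['wilderness', 'six'] (min_width=14, slack=4)
Line 6: ['north', 'message', 'up'] (min_width=16, slack=2)
Line 7: ['were', 'is', 'structure'] (min_width=17, slack=1)
Line 8: ['wilderness'] (min_width=10, slack=8)
Line 9: ['architect', 'word', 'big'] (min_width=18, slack=0)
Total lines: 9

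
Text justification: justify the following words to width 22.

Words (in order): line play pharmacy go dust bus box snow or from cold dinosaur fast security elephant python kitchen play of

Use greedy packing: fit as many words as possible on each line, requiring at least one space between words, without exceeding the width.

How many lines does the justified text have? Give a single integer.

Answer: 5

Derivation:
Line 1: ['line', 'play', 'pharmacy', 'go'] (min_width=21, slack=1)
Line 2: ['dust', 'bus', 'box', 'snow', 'or'] (min_width=20, slack=2)
Line 3: ['from', 'cold', 'dinosaur'] (min_width=18, slack=4)
Line 4: ['fast', 'security', 'elephant'] (min_width=22, slack=0)
Line 5: ['python', 'kitchen', 'play', 'of'] (min_width=22, slack=0)
Total lines: 5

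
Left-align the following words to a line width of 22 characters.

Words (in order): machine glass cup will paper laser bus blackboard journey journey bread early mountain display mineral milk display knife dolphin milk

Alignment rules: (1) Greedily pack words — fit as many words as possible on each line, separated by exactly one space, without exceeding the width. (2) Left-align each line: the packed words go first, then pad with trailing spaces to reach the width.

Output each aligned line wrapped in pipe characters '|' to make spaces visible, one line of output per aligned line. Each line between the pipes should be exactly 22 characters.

Line 1: ['machine', 'glass', 'cup', 'will'] (min_width=22, slack=0)
Line 2: ['paper', 'laser', 'bus'] (min_width=15, slack=7)
Line 3: ['blackboard', 'journey'] (min_width=18, slack=4)
Line 4: ['journey', 'bread', 'early'] (min_width=19, slack=3)
Line 5: ['mountain', 'display'] (min_width=16, slack=6)
Line 6: ['mineral', 'milk', 'display'] (min_width=20, slack=2)
Line 7: ['knife', 'dolphin', 'milk'] (min_width=18, slack=4)

Answer: |machine glass cup will|
|paper laser bus       |
|blackboard journey    |
|journey bread early   |
|mountain display      |
|mineral milk display  |
|knife dolphin milk    |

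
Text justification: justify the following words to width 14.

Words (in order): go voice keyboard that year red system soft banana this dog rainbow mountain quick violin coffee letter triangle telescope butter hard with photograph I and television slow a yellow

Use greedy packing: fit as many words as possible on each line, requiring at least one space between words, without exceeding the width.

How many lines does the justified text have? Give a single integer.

Answer: 16

Derivation:
Line 1: ['go', 'voice'] (min_width=8, slack=6)
Line 2: ['keyboard', 'that'] (min_width=13, slack=1)
Line 3: ['year', 'red'] (min_width=8, slack=6)
Line 4: ['system', 'soft'] (min_width=11, slack=3)
Line 5: ['banana', 'this'] (min_width=11, slack=3)
Line 6: ['dog', 'rainbow'] (min_width=11, slack=3)
Line 7: ['mountain', 'quick'] (min_width=14, slack=0)
Line 8: ['violin', 'coffee'] (min_width=13, slack=1)
Line 9: ['letter'] (min_width=6, slack=8)
Line 10: ['triangle'] (min_width=8, slack=6)
Line 11: ['telescope'] (min_width=9, slack=5)
Line 12: ['butter', 'hard'] (min_width=11, slack=3)
Line 13: ['with'] (min_width=4, slack=10)
Line 14: ['photograph', 'I'] (min_width=12, slack=2)
Line 15: ['and', 'television'] (min_width=14, slack=0)
Line 16: ['slow', 'a', 'yellow'] (min_width=13, slack=1)
Total lines: 16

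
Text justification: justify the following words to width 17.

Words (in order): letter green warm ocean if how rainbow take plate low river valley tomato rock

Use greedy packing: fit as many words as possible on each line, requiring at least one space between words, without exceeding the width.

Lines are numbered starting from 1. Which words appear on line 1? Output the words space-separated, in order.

Answer: letter green warm

Derivation:
Line 1: ['letter', 'green', 'warm'] (min_width=17, slack=0)
Line 2: ['ocean', 'if', 'how'] (min_width=12, slack=5)
Line 3: ['rainbow', 'take'] (min_width=12, slack=5)
Line 4: ['plate', 'low', 'river'] (min_width=15, slack=2)
Line 5: ['valley', 'tomato'] (min_width=13, slack=4)
Line 6: ['rock'] (min_width=4, slack=13)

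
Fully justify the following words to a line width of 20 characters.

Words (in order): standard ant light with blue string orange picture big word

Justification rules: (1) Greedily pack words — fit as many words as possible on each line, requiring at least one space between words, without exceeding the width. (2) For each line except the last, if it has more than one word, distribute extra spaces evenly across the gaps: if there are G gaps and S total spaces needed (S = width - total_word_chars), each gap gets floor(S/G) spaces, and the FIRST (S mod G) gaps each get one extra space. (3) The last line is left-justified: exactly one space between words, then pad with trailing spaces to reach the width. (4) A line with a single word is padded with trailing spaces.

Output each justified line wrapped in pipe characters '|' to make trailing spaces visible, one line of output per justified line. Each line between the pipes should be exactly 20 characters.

Line 1: ['standard', 'ant', 'light'] (min_width=18, slack=2)
Line 2: ['with', 'blue', 'string'] (min_width=16, slack=4)
Line 3: ['orange', 'picture', 'big'] (min_width=18, slack=2)
Line 4: ['word'] (min_width=4, slack=16)

Answer: |standard  ant  light|
|with   blue   string|
|orange  picture  big|
|word                |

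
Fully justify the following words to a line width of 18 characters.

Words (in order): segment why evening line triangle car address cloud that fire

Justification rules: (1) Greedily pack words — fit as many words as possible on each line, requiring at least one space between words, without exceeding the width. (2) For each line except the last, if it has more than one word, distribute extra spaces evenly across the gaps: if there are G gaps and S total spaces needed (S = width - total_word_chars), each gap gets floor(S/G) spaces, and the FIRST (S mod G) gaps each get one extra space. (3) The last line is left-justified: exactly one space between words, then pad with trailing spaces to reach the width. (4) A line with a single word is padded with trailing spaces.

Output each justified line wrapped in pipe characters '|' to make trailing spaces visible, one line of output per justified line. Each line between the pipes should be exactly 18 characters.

Line 1: ['segment', 'why'] (min_width=11, slack=7)
Line 2: ['evening', 'line'] (min_width=12, slack=6)
Line 3: ['triangle', 'car'] (min_width=12, slack=6)
Line 4: ['address', 'cloud', 'that'] (min_width=18, slack=0)
Line 5: ['fire'] (min_width=4, slack=14)

Answer: |segment        why|
|evening       line|
|triangle       car|
|address cloud that|
|fire              |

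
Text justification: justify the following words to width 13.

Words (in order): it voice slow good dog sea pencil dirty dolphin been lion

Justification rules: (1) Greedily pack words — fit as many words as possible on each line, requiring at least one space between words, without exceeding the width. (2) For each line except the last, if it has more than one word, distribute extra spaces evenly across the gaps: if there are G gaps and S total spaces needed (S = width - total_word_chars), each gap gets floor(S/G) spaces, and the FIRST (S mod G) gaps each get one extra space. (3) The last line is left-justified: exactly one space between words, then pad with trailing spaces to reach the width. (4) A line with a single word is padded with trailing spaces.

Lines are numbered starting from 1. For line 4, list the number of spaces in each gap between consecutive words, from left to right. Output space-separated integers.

Answer: 2

Derivation:
Line 1: ['it', 'voice', 'slow'] (min_width=13, slack=0)
Line 2: ['good', 'dog', 'sea'] (min_width=12, slack=1)
Line 3: ['pencil', 'dirty'] (min_width=12, slack=1)
Line 4: ['dolphin', 'been'] (min_width=12, slack=1)
Line 5: ['lion'] (min_width=4, slack=9)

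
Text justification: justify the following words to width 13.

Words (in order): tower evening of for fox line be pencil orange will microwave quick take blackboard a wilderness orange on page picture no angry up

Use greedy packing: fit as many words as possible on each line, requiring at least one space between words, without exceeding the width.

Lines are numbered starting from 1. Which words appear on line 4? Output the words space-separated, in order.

Line 1: ['tower', 'evening'] (min_width=13, slack=0)
Line 2: ['of', 'for', 'fox'] (min_width=10, slack=3)
Line 3: ['line', 'be'] (min_width=7, slack=6)
Line 4: ['pencil', 'orange'] (min_width=13, slack=0)
Line 5: ['will'] (min_width=4, slack=9)
Line 6: ['microwave'] (min_width=9, slack=4)
Line 7: ['quick', 'take'] (min_width=10, slack=3)
Line 8: ['blackboard', 'a'] (min_width=12, slack=1)
Line 9: ['wilderness'] (min_width=10, slack=3)
Line 10: ['orange', 'on'] (min_width=9, slack=4)
Line 11: ['page', 'picture'] (min_width=12, slack=1)
Line 12: ['no', 'angry', 'up'] (min_width=11, slack=2)

Answer: pencil orange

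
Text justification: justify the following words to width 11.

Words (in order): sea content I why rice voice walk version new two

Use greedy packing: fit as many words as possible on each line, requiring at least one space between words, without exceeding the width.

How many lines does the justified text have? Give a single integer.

Line 1: ['sea', 'content'] (min_width=11, slack=0)
Line 2: ['I', 'why', 'rice'] (min_width=10, slack=1)
Line 3: ['voice', 'walk'] (min_width=10, slack=1)
Line 4: ['version', 'new'] (min_width=11, slack=0)
Line 5: ['two'] (min_width=3, slack=8)
Total lines: 5

Answer: 5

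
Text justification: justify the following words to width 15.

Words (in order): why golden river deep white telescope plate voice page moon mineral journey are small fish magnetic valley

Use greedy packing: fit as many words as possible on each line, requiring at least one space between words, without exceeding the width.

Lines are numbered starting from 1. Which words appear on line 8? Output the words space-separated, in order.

Answer: magnetic valley

Derivation:
Line 1: ['why', 'golden'] (min_width=10, slack=5)
Line 2: ['river', 'deep'] (min_width=10, slack=5)
Line 3: ['white', 'telescope'] (min_width=15, slack=0)
Line 4: ['plate', 'voice'] (min_width=11, slack=4)
Line 5: ['page', 'moon'] (min_width=9, slack=6)
Line 6: ['mineral', 'journey'] (min_width=15, slack=0)
Line 7: ['are', 'small', 'fish'] (min_width=14, slack=1)
Line 8: ['magnetic', 'valley'] (min_width=15, slack=0)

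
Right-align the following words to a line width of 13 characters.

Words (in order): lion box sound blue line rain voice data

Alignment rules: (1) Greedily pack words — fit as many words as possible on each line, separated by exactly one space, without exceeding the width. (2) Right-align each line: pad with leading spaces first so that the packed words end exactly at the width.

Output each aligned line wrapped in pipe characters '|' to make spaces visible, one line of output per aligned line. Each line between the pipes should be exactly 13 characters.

Line 1: ['lion', 'box'] (min_width=8, slack=5)
Line 2: ['sound', 'blue'] (min_width=10, slack=3)
Line 3: ['line', 'rain'] (min_width=9, slack=4)
Line 4: ['voice', 'data'] (min_width=10, slack=3)

Answer: |     lion box|
|   sound blue|
|    line rain|
|   voice data|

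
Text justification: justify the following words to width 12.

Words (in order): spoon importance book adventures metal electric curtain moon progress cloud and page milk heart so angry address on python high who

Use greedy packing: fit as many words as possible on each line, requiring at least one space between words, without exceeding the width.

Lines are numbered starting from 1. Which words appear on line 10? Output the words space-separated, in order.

Answer: page milk

Derivation:
Line 1: ['spoon'] (min_width=5, slack=7)
Line 2: ['importance'] (min_width=10, slack=2)
Line 3: ['book'] (min_width=4, slack=8)
Line 4: ['adventures'] (min_width=10, slack=2)
Line 5: ['metal'] (min_width=5, slack=7)
Line 6: ['electric'] (min_width=8, slack=4)
Line 7: ['curtain', 'moon'] (min_width=12, slack=0)
Line 8: ['progress'] (min_width=8, slack=4)
Line 9: ['cloud', 'and'] (min_width=9, slack=3)
Line 10: ['page', 'milk'] (min_width=9, slack=3)
Line 11: ['heart', 'so'] (min_width=8, slack=4)
Line 12: ['angry'] (min_width=5, slack=7)
Line 13: ['address', 'on'] (min_width=10, slack=2)
Line 14: ['python', 'high'] (min_width=11, slack=1)
Line 15: ['who'] (min_width=3, slack=9)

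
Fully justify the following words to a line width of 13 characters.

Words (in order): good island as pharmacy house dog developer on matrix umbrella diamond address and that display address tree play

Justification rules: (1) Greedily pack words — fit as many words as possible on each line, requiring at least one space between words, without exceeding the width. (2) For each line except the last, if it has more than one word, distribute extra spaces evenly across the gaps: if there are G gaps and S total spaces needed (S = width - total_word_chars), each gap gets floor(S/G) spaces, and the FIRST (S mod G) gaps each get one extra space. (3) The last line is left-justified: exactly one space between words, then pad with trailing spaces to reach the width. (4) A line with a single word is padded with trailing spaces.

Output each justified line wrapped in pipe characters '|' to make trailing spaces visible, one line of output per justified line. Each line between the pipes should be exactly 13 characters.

Line 1: ['good', 'island'] (min_width=11, slack=2)
Line 2: ['as', 'pharmacy'] (min_width=11, slack=2)
Line 3: ['house', 'dog'] (min_width=9, slack=4)
Line 4: ['developer', 'on'] (min_width=12, slack=1)
Line 5: ['matrix'] (min_width=6, slack=7)
Line 6: ['umbrella'] (min_width=8, slack=5)
Line 7: ['diamond'] (min_width=7, slack=6)
Line 8: ['address', 'and'] (min_width=11, slack=2)
Line 9: ['that', 'display'] (min_width=12, slack=1)
Line 10: ['address', 'tree'] (min_width=12, slack=1)
Line 11: ['play'] (min_width=4, slack=9)

Answer: |good   island|
|as   pharmacy|
|house     dog|
|developer  on|
|matrix       |
|umbrella     |
|diamond      |
|address   and|
|that  display|
|address  tree|
|play         |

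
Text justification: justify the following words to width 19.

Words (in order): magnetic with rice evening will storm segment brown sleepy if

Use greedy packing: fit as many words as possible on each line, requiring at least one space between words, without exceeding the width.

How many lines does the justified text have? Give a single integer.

Line 1: ['magnetic', 'with', 'rice'] (min_width=18, slack=1)
Line 2: ['evening', 'will', 'storm'] (min_width=18, slack=1)
Line 3: ['segment', 'brown'] (min_width=13, slack=6)
Line 4: ['sleepy', 'if'] (min_width=9, slack=10)
Total lines: 4

Answer: 4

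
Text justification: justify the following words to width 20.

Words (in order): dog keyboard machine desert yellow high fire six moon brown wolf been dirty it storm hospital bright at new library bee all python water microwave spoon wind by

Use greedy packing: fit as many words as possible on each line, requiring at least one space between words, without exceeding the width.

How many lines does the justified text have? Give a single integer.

Line 1: ['dog', 'keyboard', 'machine'] (min_width=20, slack=0)
Line 2: ['desert', 'yellow', 'high'] (min_width=18, slack=2)
Line 3: ['fire', 'six', 'moon', 'brown'] (min_width=19, slack=1)
Line 4: ['wolf', 'been', 'dirty', 'it'] (min_width=18, slack=2)
Line 5: ['storm', 'hospital'] (min_width=14, slack=6)
Line 6: ['bright', 'at', 'new'] (min_width=13, slack=7)
Line 7: ['library', 'bee', 'all'] (min_width=15, slack=5)
Line 8: ['python', 'water'] (min_width=12, slack=8)
Line 9: ['microwave', 'spoon', 'wind'] (min_width=20, slack=0)
Line 10: ['by'] (min_width=2, slack=18)
Total lines: 10

Answer: 10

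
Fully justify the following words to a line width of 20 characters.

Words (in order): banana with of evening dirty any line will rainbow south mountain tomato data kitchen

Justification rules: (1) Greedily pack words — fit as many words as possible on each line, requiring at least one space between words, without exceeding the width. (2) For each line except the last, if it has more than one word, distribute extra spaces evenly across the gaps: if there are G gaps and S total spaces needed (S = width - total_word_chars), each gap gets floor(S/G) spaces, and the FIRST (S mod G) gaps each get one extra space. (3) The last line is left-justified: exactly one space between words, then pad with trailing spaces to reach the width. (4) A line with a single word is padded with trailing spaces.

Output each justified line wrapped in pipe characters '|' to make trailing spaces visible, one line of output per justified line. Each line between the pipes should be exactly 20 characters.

Line 1: ['banana', 'with', 'of'] (min_width=14, slack=6)
Line 2: ['evening', 'dirty', 'any'] (min_width=17, slack=3)
Line 3: ['line', 'will', 'rainbow'] (min_width=17, slack=3)
Line 4: ['south', 'mountain'] (min_width=14, slack=6)
Line 5: ['tomato', 'data', 'kitchen'] (min_width=19, slack=1)

Answer: |banana    with    of|
|evening   dirty  any|
|line   will  rainbow|
|south       mountain|
|tomato data kitchen |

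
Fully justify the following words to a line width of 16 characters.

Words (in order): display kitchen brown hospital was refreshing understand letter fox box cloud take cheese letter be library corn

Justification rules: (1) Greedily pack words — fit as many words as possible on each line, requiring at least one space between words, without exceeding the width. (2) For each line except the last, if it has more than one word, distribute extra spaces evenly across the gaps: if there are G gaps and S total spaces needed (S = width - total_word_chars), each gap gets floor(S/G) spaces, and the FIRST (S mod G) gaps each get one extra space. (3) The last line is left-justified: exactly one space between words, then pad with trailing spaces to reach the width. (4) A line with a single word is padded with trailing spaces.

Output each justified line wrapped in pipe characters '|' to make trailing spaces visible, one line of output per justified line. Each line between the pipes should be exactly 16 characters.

Answer: |display  kitchen|
|brown   hospital|
|was   refreshing|
|understand      |
|letter  fox  box|
|cloud       take|
|cheese letter be|
|library corn    |

Derivation:
Line 1: ['display', 'kitchen'] (min_width=15, slack=1)
Line 2: ['brown', 'hospital'] (min_width=14, slack=2)
Line 3: ['was', 'refreshing'] (min_width=14, slack=2)
Line 4: ['understand'] (min_width=10, slack=6)
Line 5: ['letter', 'fox', 'box'] (min_width=14, slack=2)
Line 6: ['cloud', 'take'] (min_width=10, slack=6)
Line 7: ['cheese', 'letter', 'be'] (min_width=16, slack=0)
Line 8: ['library', 'corn'] (min_width=12, slack=4)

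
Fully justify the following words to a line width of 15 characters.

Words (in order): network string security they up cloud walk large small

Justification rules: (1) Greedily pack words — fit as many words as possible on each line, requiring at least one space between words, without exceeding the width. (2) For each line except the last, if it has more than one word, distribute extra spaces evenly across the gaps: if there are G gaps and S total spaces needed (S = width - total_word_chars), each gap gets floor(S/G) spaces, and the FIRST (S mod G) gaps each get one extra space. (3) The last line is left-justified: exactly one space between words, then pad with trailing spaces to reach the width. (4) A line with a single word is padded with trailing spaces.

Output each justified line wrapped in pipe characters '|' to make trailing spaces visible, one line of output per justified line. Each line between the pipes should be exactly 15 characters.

Line 1: ['network', 'string'] (min_width=14, slack=1)
Line 2: ['security', 'they'] (min_width=13, slack=2)
Line 3: ['up', 'cloud', 'walk'] (min_width=13, slack=2)
Line 4: ['large', 'small'] (min_width=11, slack=4)

Answer: |network  string|
|security   they|
|up  cloud  walk|
|large small    |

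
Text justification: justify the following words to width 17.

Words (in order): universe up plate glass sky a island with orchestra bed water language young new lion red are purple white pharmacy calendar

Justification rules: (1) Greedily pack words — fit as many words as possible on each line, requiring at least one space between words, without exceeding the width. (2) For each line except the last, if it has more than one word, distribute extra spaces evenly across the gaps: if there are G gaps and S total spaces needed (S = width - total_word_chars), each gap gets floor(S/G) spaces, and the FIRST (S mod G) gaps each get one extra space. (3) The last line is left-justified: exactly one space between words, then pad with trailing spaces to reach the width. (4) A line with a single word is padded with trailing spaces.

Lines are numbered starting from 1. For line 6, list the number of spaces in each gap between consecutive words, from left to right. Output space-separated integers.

Line 1: ['universe', 'up', 'plate'] (min_width=17, slack=0)
Line 2: ['glass', 'sky', 'a'] (min_width=11, slack=6)
Line 3: ['island', 'with'] (min_width=11, slack=6)
Line 4: ['orchestra', 'bed'] (min_width=13, slack=4)
Line 5: ['water', 'language'] (min_width=14, slack=3)
Line 6: ['young', 'new', 'lion'] (min_width=14, slack=3)
Line 7: ['red', 'are', 'purple'] (min_width=14, slack=3)
Line 8: ['white', 'pharmacy'] (min_width=14, slack=3)
Line 9: ['calendar'] (min_width=8, slack=9)

Answer: 3 2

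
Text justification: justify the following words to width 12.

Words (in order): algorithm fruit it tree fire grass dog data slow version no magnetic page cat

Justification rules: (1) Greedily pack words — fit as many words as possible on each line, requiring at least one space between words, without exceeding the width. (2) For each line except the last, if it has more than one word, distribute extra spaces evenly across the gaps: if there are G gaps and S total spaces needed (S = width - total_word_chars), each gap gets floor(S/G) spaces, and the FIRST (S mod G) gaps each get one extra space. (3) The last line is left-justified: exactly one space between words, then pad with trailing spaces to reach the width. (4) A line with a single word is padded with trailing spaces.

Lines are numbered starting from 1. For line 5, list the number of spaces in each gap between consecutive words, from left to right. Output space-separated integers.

Line 1: ['algorithm'] (min_width=9, slack=3)
Line 2: ['fruit', 'it'] (min_width=8, slack=4)
Line 3: ['tree', 'fire'] (min_width=9, slack=3)
Line 4: ['grass', 'dog'] (min_width=9, slack=3)
Line 5: ['data', 'slow'] (min_width=9, slack=3)
Line 6: ['version', 'no'] (min_width=10, slack=2)
Line 7: ['magnetic'] (min_width=8, slack=4)
Line 8: ['page', 'cat'] (min_width=8, slack=4)

Answer: 4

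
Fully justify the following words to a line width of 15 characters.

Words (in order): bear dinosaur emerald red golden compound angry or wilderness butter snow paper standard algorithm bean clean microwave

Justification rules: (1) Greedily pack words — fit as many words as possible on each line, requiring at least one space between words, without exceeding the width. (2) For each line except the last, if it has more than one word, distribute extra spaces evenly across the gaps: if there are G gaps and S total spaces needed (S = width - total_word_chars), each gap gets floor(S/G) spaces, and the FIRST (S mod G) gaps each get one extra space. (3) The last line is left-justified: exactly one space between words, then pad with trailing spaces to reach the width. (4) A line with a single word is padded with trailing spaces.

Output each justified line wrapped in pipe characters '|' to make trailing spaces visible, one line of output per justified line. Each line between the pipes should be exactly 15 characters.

Line 1: ['bear', 'dinosaur'] (min_width=13, slack=2)
Line 2: ['emerald', 'red'] (min_width=11, slack=4)
Line 3: ['golden', 'compound'] (min_width=15, slack=0)
Line 4: ['angry', 'or'] (min_width=8, slack=7)
Line 5: ['wilderness'] (min_width=10, slack=5)
Line 6: ['butter', 'snow'] (min_width=11, slack=4)
Line 7: ['paper', 'standard'] (min_width=14, slack=1)
Line 8: ['algorithm', 'bean'] (min_width=14, slack=1)
Line 9: ['clean', 'microwave'] (min_width=15, slack=0)

Answer: |bear   dinosaur|
|emerald     red|
|golden compound|
|angry        or|
|wilderness     |
|butter     snow|
|paper  standard|
|algorithm  bean|
|clean microwave|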